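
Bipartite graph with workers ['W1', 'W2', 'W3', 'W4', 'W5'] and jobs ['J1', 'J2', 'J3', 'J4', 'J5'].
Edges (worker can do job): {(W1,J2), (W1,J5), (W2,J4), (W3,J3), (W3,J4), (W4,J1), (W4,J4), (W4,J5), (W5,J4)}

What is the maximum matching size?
Maximum matching size = 4

Maximum matching: {(W1,J2), (W3,J3), (W4,J5), (W5,J4)}
Size: 4

This assigns 4 workers to 4 distinct jobs.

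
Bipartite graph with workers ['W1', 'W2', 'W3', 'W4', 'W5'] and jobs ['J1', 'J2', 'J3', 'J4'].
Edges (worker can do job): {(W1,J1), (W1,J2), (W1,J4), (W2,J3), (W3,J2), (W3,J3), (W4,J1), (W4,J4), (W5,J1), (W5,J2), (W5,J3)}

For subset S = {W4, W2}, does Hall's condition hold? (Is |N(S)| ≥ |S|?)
Yes: |N(S)| = 3, |S| = 2

Subset S = {W4, W2}
Neighbors N(S) = {J1, J3, J4}

|N(S)| = 3, |S| = 2
Hall's condition: |N(S)| ≥ |S| is satisfied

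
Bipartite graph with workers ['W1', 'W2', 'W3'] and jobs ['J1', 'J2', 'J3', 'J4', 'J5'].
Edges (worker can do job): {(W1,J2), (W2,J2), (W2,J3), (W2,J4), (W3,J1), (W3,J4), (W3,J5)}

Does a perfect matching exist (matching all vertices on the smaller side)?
Yes, perfect matching exists (size 3)

Perfect matching: {(W1,J2), (W2,J3), (W3,J4)}
All 3 vertices on the smaller side are matched.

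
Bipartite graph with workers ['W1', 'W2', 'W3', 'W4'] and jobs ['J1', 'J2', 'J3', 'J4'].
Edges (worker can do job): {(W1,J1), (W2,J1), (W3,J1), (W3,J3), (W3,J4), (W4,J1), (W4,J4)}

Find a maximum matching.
Matching: {(W1,J1), (W3,J3), (W4,J4)}

Maximum matching (size 3):
  W1 → J1
  W3 → J3
  W4 → J4

Each worker is assigned to at most one job, and each job to at most one worker.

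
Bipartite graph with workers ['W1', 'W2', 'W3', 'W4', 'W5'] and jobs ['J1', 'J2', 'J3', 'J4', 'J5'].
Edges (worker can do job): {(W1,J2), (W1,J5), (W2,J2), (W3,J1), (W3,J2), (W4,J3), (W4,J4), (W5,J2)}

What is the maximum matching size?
Maximum matching size = 4

Maximum matching: {(W1,J5), (W3,J1), (W4,J3), (W5,J2)}
Size: 4

This assigns 4 workers to 4 distinct jobs.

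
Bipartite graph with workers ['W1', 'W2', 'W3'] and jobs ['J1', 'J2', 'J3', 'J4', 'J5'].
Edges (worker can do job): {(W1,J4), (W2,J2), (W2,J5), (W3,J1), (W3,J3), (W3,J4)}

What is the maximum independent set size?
Maximum independent set = 5

By König's theorem:
- Min vertex cover = Max matching = 3
- Max independent set = Total vertices - Min vertex cover
- Max independent set = 8 - 3 = 5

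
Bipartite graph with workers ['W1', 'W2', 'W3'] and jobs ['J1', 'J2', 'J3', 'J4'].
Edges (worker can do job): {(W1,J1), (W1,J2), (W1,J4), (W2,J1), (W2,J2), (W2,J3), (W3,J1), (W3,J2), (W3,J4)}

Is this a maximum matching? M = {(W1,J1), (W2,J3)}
No, size 2 is not maximum

Proposed matching has size 2.
Maximum matching size for this graph: 3.

This is NOT maximum - can be improved to size 3.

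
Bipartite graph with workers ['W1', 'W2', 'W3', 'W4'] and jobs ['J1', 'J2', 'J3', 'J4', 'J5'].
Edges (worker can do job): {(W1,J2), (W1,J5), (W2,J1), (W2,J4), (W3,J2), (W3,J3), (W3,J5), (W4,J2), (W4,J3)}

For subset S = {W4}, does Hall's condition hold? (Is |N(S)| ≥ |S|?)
Yes: |N(S)| = 2, |S| = 1

Subset S = {W4}
Neighbors N(S) = {J2, J3}

|N(S)| = 2, |S| = 1
Hall's condition: |N(S)| ≥ |S| is satisfied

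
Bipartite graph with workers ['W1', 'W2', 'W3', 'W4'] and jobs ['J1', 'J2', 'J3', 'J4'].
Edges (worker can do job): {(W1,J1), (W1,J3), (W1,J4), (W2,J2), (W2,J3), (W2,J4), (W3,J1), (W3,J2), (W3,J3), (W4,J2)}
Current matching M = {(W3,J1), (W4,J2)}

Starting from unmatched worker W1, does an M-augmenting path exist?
Yes: W1 → J1 → W3 → J3

An M-augmenting path alternates non-matching / matching edges, starting and ending at unmatched vertices.
Path: W1 → J1 → W3 → J3
(J3 is unmatched in M, so the path is augmenting.)
Flipping edges along this path would increase |M| from 2 to 3.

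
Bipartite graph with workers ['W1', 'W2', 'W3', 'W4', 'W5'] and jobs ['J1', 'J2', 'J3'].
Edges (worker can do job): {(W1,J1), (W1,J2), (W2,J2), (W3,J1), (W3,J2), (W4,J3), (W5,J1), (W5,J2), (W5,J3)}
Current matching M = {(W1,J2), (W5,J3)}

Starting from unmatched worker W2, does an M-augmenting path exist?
Yes: W2 → J2 → W1 → J1

An M-augmenting path alternates non-matching / matching edges, starting and ending at unmatched vertices.
Path: W2 → J2 → W1 → J1
(J1 is unmatched in M, so the path is augmenting.)
Flipping edges along this path would increase |M| from 2 to 3.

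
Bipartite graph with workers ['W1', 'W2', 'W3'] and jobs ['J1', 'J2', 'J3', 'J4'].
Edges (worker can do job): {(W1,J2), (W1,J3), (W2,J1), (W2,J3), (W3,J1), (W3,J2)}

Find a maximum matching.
Matching: {(W1,J2), (W2,J3), (W3,J1)}

Maximum matching (size 3):
  W1 → J2
  W2 → J3
  W3 → J1

Each worker is assigned to at most one job, and each job to at most one worker.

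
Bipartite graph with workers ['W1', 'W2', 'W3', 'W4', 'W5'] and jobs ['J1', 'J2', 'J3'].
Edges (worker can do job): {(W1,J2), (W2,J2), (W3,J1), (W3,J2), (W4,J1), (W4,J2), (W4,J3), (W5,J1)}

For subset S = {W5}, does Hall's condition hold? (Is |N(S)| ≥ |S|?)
Yes: |N(S)| = 1, |S| = 1

Subset S = {W5}
Neighbors N(S) = {J1}

|N(S)| = 1, |S| = 1
Hall's condition: |N(S)| ≥ |S| is satisfied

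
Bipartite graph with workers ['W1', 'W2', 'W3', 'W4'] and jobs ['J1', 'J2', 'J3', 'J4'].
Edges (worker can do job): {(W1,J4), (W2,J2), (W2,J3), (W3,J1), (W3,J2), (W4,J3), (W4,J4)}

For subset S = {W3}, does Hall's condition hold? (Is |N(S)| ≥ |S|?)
Yes: |N(S)| = 2, |S| = 1

Subset S = {W3}
Neighbors N(S) = {J1, J2}

|N(S)| = 2, |S| = 1
Hall's condition: |N(S)| ≥ |S| is satisfied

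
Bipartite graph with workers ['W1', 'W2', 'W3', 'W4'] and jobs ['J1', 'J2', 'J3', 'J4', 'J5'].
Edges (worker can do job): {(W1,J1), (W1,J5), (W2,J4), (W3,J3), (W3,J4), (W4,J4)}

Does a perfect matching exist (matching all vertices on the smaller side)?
No, maximum matching has size 3 < 4

Maximum matching has size 3, need 4 for perfect matching.
Unmatched workers: ['W2']
Unmatched jobs: ['J5', 'J2']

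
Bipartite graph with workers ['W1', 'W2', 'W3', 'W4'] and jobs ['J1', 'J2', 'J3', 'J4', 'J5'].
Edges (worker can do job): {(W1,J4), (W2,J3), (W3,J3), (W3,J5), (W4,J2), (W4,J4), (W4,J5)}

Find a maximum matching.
Matching: {(W1,J4), (W2,J3), (W3,J5), (W4,J2)}

Maximum matching (size 4):
  W1 → J4
  W2 → J3
  W3 → J5
  W4 → J2

Each worker is assigned to at most one job, and each job to at most one worker.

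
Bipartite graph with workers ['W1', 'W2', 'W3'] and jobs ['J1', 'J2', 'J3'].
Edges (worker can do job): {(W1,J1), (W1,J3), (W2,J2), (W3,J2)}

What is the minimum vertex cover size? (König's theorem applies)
Minimum vertex cover size = 2

By König's theorem: in bipartite graphs,
min vertex cover = max matching = 2

Maximum matching has size 2, so minimum vertex cover also has size 2.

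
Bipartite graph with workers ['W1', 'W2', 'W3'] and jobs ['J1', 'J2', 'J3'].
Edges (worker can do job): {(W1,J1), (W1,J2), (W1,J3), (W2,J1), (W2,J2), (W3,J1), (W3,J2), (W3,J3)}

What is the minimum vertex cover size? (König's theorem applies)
Minimum vertex cover size = 3

By König's theorem: in bipartite graphs,
min vertex cover = max matching = 3

Maximum matching has size 3, so minimum vertex cover also has size 3.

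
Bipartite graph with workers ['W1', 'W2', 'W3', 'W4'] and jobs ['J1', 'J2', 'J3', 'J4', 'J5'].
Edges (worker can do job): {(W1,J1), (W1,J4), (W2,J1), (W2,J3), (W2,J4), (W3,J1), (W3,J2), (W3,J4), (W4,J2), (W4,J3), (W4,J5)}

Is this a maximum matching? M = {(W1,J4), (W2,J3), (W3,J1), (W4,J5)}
Yes, size 4 is maximum

Proposed matching has size 4.
Maximum matching size for this graph: 4.

This is a maximum matching.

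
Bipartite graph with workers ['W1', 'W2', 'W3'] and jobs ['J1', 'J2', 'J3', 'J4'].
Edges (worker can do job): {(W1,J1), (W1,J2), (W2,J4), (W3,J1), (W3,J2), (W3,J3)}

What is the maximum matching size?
Maximum matching size = 3

Maximum matching: {(W1,J2), (W2,J4), (W3,J1)}
Size: 3

This assigns 3 workers to 3 distinct jobs.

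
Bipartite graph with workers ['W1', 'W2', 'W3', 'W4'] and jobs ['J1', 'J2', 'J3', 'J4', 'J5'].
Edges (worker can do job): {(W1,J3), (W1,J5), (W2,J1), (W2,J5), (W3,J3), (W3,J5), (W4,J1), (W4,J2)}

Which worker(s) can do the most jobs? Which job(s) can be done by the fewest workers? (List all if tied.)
Most versatile: W1, W2, W3, W4 (2 jobs); Least covered: J4 (0 workers)

Worker degrees (jobs they can do): W1:2, W2:2, W3:2, W4:2
Job degrees (workers who can do it): J1:2, J2:1, J3:2, J4:0, J5:3

Maximum worker degree is 2, achieved by: W1, W2, W3, W4
Minimum job degree is 0, achieved by: J4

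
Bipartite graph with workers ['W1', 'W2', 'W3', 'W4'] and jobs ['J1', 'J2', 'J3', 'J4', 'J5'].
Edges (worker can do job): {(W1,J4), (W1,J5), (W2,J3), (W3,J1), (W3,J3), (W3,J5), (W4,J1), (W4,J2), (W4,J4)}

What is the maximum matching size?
Maximum matching size = 4

Maximum matching: {(W1,J4), (W2,J3), (W3,J5), (W4,J1)}
Size: 4

This assigns 4 workers to 4 distinct jobs.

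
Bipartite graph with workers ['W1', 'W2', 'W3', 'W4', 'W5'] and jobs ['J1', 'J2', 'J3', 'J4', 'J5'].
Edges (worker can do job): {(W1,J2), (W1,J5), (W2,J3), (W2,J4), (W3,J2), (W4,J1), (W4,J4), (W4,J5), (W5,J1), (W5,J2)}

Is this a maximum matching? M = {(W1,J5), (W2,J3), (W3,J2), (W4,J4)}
No, size 4 is not maximum

Proposed matching has size 4.
Maximum matching size for this graph: 5.

This is NOT maximum - can be improved to size 5.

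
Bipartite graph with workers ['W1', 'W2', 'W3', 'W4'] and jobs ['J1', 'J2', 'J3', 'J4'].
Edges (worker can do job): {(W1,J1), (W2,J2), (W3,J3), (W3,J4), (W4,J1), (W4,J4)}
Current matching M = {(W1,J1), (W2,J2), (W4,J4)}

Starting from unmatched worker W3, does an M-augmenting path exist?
Yes: W3 → J3

An M-augmenting path alternates non-matching / matching edges, starting and ending at unmatched vertices.
Path: W3 → J3
(J3 is unmatched in M, so the path is augmenting.)
Flipping edges along this path would increase |M| from 3 to 4.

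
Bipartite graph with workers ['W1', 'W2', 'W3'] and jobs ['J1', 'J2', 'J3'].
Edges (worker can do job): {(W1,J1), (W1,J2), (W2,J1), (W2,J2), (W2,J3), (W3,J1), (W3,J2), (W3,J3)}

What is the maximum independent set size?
Maximum independent set = 3

By König's theorem:
- Min vertex cover = Max matching = 3
- Max independent set = Total vertices - Min vertex cover
- Max independent set = 6 - 3 = 3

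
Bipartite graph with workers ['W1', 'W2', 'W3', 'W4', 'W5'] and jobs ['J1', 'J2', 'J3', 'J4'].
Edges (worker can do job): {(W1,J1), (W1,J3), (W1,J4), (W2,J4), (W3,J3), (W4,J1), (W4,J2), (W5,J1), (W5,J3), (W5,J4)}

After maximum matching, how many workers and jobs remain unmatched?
Unmatched: 1 workers, 0 jobs

Maximum matching size: 4
Workers: 5 total, 4 matched, 1 unmatched
Jobs: 4 total, 4 matched, 0 unmatched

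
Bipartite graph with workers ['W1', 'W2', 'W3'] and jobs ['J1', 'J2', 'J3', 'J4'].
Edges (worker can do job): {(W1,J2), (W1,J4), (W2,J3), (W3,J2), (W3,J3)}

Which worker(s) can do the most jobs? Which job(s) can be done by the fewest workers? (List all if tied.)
Most versatile: W1, W3 (2 jobs); Least covered: J1 (0 workers)

Worker degrees (jobs they can do): W1:2, W2:1, W3:2
Job degrees (workers who can do it): J1:0, J2:2, J3:2, J4:1

Maximum worker degree is 2, achieved by: W1, W3
Minimum job degree is 0, achieved by: J1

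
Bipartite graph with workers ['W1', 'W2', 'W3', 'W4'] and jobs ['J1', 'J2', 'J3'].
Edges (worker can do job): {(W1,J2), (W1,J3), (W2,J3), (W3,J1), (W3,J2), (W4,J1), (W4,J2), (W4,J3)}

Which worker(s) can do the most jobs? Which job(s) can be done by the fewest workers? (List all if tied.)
Most versatile: W4 (3 jobs); Least covered: J1 (2 workers)

Worker degrees (jobs they can do): W1:2, W2:1, W3:2, W4:3
Job degrees (workers who can do it): J1:2, J2:3, J3:3

Maximum worker degree is 3, achieved by: W4
Minimum job degree is 2, achieved by: J1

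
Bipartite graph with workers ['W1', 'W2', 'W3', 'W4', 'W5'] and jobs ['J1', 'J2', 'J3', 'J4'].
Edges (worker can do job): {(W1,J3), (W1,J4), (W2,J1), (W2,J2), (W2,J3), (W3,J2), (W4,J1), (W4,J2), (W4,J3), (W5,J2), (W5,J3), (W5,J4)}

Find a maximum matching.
Matching: {(W2,J1), (W3,J2), (W4,J3), (W5,J4)}

Maximum matching (size 4):
  W2 → J1
  W3 → J2
  W4 → J3
  W5 → J4

Each worker is assigned to at most one job, and each job to at most one worker.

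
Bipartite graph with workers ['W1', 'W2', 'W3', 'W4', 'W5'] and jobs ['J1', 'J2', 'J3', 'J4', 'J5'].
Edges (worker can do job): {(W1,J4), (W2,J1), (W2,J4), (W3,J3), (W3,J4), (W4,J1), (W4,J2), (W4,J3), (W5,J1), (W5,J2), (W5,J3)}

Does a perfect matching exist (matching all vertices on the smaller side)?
No, maximum matching has size 4 < 5

Maximum matching has size 4, need 5 for perfect matching.
Unmatched workers: ['W1']
Unmatched jobs: ['J5']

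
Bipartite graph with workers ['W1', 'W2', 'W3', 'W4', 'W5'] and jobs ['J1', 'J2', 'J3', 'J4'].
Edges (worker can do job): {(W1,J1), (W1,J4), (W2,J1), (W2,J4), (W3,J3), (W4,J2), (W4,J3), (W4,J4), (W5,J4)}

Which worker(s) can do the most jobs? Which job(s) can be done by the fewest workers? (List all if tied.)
Most versatile: W4 (3 jobs); Least covered: J2 (1 workers)

Worker degrees (jobs they can do): W1:2, W2:2, W3:1, W4:3, W5:1
Job degrees (workers who can do it): J1:2, J2:1, J3:2, J4:4

Maximum worker degree is 3, achieved by: W4
Minimum job degree is 1, achieved by: J2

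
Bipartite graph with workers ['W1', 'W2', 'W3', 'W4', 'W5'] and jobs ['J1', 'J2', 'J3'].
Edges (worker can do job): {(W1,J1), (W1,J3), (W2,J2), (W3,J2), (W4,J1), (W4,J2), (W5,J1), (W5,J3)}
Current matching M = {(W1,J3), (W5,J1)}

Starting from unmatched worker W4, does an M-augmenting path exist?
Yes: W4 → J2

An M-augmenting path alternates non-matching / matching edges, starting and ending at unmatched vertices.
Path: W4 → J2
(J2 is unmatched in M, so the path is augmenting.)
Flipping edges along this path would increase |M| from 2 to 3.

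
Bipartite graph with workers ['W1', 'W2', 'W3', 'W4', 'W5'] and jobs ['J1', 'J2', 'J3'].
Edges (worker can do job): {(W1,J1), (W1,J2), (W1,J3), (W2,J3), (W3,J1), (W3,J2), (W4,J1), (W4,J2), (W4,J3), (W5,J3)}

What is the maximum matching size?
Maximum matching size = 3

Maximum matching: {(W3,J2), (W4,J1), (W5,J3)}
Size: 3

This assigns 3 workers to 3 distinct jobs.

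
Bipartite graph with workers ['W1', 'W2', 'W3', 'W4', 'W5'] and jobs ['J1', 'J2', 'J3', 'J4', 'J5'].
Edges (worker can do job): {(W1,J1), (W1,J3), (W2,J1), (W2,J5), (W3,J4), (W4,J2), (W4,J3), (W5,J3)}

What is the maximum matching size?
Maximum matching size = 5

Maximum matching: {(W1,J1), (W2,J5), (W3,J4), (W4,J2), (W5,J3)}
Size: 5

This assigns 5 workers to 5 distinct jobs.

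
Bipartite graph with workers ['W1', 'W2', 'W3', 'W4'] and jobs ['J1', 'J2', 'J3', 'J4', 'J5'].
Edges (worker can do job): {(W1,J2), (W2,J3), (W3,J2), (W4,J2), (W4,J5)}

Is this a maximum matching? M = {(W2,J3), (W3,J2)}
No, size 2 is not maximum

Proposed matching has size 2.
Maximum matching size for this graph: 3.

This is NOT maximum - can be improved to size 3.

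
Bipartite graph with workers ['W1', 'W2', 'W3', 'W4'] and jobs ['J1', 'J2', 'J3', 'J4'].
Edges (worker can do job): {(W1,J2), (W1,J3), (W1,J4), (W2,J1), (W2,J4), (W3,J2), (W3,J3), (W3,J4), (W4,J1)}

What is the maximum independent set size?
Maximum independent set = 4

By König's theorem:
- Min vertex cover = Max matching = 4
- Max independent set = Total vertices - Min vertex cover
- Max independent set = 8 - 4 = 4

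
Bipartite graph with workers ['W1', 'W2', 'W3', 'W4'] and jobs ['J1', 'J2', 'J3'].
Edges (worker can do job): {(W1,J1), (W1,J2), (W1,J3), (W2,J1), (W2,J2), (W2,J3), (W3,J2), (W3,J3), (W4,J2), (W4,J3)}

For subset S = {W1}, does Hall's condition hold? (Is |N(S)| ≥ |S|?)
Yes: |N(S)| = 3, |S| = 1

Subset S = {W1}
Neighbors N(S) = {J1, J2, J3}

|N(S)| = 3, |S| = 1
Hall's condition: |N(S)| ≥ |S| is satisfied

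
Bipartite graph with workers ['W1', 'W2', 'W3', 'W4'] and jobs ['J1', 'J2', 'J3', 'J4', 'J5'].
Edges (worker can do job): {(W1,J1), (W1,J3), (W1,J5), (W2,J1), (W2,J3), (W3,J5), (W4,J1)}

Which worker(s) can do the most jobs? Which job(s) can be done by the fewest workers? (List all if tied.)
Most versatile: W1 (3 jobs); Least covered: J2, J4 (0 workers)

Worker degrees (jobs they can do): W1:3, W2:2, W3:1, W4:1
Job degrees (workers who can do it): J1:3, J2:0, J3:2, J4:0, J5:2

Maximum worker degree is 3, achieved by: W1
Minimum job degree is 0, achieved by: J2, J4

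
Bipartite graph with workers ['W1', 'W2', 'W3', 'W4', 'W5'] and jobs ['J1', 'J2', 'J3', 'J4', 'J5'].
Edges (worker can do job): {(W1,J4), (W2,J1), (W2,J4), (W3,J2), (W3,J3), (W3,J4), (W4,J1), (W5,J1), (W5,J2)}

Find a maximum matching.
Matching: {(W1,J4), (W3,J3), (W4,J1), (W5,J2)}

Maximum matching (size 4):
  W1 → J4
  W3 → J3
  W4 → J1
  W5 → J2

Each worker is assigned to at most one job, and each job to at most one worker.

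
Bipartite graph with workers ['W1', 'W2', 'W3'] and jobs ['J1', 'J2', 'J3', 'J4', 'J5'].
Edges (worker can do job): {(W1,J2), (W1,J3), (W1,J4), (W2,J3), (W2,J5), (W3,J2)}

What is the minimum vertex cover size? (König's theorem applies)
Minimum vertex cover size = 3

By König's theorem: in bipartite graphs,
min vertex cover = max matching = 3

Maximum matching has size 3, so minimum vertex cover also has size 3.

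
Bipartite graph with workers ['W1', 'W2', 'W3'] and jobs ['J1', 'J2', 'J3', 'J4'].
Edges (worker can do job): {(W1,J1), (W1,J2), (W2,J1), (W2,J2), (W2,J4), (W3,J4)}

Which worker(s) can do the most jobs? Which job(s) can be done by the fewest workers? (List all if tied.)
Most versatile: W2 (3 jobs); Least covered: J3 (0 workers)

Worker degrees (jobs they can do): W1:2, W2:3, W3:1
Job degrees (workers who can do it): J1:2, J2:2, J3:0, J4:2

Maximum worker degree is 3, achieved by: W2
Minimum job degree is 0, achieved by: J3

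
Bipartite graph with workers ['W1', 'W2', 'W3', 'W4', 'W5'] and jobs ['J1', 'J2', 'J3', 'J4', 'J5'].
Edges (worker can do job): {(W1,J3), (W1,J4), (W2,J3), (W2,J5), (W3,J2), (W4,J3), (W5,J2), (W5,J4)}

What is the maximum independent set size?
Maximum independent set = 6

By König's theorem:
- Min vertex cover = Max matching = 4
- Max independent set = Total vertices - Min vertex cover
- Max independent set = 10 - 4 = 6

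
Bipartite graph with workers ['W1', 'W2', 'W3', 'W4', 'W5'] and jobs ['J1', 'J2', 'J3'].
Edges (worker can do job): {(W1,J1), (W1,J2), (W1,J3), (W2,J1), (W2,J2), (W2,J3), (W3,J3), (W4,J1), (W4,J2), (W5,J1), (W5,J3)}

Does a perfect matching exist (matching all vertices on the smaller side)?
Yes, perfect matching exists (size 3)

Perfect matching: {(W3,J3), (W4,J2), (W5,J1)}
All 3 vertices on the smaller side are matched.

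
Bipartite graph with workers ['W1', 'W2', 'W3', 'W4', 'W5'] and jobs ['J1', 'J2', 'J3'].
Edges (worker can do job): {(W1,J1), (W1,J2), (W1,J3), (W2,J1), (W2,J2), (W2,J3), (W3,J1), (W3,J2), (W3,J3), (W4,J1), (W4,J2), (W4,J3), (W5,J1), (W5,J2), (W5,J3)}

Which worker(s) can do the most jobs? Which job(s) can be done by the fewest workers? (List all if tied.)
Most versatile: W1, W2, W3, W4, W5 (3 jobs); Least covered: J1, J2, J3 (5 workers)

Worker degrees (jobs they can do): W1:3, W2:3, W3:3, W4:3, W5:3
Job degrees (workers who can do it): J1:5, J2:5, J3:5

Maximum worker degree is 3, achieved by: W1, W2, W3, W4, W5
Minimum job degree is 5, achieved by: J1, J2, J3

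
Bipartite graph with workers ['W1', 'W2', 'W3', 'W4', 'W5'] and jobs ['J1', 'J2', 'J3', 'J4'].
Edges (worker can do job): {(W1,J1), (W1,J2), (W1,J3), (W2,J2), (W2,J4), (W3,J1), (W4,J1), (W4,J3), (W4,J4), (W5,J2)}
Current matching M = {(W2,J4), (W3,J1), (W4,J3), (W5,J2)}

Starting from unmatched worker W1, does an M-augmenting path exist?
No augmenting path from W1

Alternating search from W1 reaches jobs: {J1, J2, J3, J4}.
Every reachable job is already matched in M, and following those matched edges back to workers exposes no further unvisited jobs.
No M-augmenting path from W1 exists.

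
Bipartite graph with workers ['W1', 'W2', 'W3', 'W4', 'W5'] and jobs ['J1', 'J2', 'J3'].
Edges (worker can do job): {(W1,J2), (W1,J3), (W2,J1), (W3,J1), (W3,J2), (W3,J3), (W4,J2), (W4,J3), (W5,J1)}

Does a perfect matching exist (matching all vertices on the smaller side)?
Yes, perfect matching exists (size 3)

Perfect matching: {(W1,J2), (W3,J1), (W4,J3)}
All 3 vertices on the smaller side are matched.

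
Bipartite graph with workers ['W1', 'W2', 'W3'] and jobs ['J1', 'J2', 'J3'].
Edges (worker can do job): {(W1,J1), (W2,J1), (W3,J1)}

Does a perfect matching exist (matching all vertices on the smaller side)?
No, maximum matching has size 1 < 3

Maximum matching has size 1, need 3 for perfect matching.
Unmatched workers: ['W1', 'W2']
Unmatched jobs: ['J3', 'J2']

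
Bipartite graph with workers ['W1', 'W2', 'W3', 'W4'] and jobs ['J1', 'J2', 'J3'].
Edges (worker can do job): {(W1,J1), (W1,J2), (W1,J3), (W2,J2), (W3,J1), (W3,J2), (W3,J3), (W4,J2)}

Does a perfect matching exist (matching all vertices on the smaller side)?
Yes, perfect matching exists (size 3)

Perfect matching: {(W1,J3), (W3,J1), (W4,J2)}
All 3 vertices on the smaller side are matched.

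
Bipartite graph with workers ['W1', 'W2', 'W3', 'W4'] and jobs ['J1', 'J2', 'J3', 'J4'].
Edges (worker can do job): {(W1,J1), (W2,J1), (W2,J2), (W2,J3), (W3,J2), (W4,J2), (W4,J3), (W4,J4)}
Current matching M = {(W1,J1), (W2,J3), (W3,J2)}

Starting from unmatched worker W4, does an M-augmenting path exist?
Yes: W4 → J4

An M-augmenting path alternates non-matching / matching edges, starting and ending at unmatched vertices.
Path: W4 → J4
(J4 is unmatched in M, so the path is augmenting.)
Flipping edges along this path would increase |M| from 3 to 4.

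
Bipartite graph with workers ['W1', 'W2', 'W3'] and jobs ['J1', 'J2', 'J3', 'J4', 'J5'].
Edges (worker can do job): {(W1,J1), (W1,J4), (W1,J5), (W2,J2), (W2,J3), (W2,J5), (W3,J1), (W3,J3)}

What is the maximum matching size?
Maximum matching size = 3

Maximum matching: {(W1,J4), (W2,J2), (W3,J1)}
Size: 3

This assigns 3 workers to 3 distinct jobs.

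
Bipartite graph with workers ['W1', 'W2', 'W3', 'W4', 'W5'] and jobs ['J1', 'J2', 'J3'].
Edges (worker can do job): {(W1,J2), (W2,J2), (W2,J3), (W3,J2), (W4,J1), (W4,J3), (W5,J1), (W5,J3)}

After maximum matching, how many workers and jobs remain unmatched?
Unmatched: 2 workers, 0 jobs

Maximum matching size: 3
Workers: 5 total, 3 matched, 2 unmatched
Jobs: 3 total, 3 matched, 0 unmatched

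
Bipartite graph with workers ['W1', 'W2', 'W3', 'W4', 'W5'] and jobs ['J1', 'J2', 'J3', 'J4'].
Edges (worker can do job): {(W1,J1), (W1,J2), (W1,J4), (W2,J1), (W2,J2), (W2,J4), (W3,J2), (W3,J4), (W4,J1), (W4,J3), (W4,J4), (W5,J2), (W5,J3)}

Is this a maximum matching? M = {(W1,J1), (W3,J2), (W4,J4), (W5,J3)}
Yes, size 4 is maximum

Proposed matching has size 4.
Maximum matching size for this graph: 4.

This is a maximum matching.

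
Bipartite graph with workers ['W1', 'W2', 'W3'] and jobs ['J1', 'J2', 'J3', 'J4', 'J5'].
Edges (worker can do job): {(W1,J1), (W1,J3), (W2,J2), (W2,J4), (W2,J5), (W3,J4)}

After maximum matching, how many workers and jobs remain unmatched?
Unmatched: 0 workers, 2 jobs

Maximum matching size: 3
Workers: 3 total, 3 matched, 0 unmatched
Jobs: 5 total, 3 matched, 2 unmatched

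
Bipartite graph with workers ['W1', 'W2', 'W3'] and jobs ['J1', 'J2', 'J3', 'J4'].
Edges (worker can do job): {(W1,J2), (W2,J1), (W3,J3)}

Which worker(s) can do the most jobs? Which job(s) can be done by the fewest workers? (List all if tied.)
Most versatile: W1, W2, W3 (1 jobs); Least covered: J4 (0 workers)

Worker degrees (jobs they can do): W1:1, W2:1, W3:1
Job degrees (workers who can do it): J1:1, J2:1, J3:1, J4:0

Maximum worker degree is 1, achieved by: W1, W2, W3
Minimum job degree is 0, achieved by: J4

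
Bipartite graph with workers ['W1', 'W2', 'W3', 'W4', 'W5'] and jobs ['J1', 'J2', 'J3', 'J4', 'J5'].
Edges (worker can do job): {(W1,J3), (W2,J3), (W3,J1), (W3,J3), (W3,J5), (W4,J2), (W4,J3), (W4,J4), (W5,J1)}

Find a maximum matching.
Matching: {(W1,J3), (W3,J5), (W4,J4), (W5,J1)}

Maximum matching (size 4):
  W1 → J3
  W3 → J5
  W4 → J4
  W5 → J1

Each worker is assigned to at most one job, and each job to at most one worker.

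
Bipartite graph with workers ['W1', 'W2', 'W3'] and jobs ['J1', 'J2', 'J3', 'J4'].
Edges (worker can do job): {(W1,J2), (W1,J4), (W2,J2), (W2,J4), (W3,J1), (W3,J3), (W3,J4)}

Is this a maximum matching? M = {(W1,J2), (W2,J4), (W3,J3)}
Yes, size 3 is maximum

Proposed matching has size 3.
Maximum matching size for this graph: 3.

This is a maximum matching.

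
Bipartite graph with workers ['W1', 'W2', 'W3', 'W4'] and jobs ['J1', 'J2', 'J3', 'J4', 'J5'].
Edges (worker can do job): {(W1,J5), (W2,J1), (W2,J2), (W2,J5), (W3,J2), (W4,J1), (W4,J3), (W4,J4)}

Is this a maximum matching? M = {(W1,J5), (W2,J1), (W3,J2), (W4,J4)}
Yes, size 4 is maximum

Proposed matching has size 4.
Maximum matching size for this graph: 4.

This is a maximum matching.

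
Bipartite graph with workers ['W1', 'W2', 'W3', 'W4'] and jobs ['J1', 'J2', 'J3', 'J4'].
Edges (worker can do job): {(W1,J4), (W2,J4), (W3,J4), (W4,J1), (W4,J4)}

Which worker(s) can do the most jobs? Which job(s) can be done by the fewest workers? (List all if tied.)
Most versatile: W4 (2 jobs); Least covered: J2, J3 (0 workers)

Worker degrees (jobs they can do): W1:1, W2:1, W3:1, W4:2
Job degrees (workers who can do it): J1:1, J2:0, J3:0, J4:4

Maximum worker degree is 2, achieved by: W4
Minimum job degree is 0, achieved by: J2, J3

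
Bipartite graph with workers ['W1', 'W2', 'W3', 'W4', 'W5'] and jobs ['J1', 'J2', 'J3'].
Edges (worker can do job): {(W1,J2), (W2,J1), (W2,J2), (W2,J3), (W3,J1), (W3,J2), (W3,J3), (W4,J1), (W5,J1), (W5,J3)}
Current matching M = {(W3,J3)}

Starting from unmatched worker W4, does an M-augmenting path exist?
Yes: W4 → J1

An M-augmenting path alternates non-matching / matching edges, starting and ending at unmatched vertices.
Path: W4 → J1
(J1 is unmatched in M, so the path is augmenting.)
Flipping edges along this path would increase |M| from 1 to 2.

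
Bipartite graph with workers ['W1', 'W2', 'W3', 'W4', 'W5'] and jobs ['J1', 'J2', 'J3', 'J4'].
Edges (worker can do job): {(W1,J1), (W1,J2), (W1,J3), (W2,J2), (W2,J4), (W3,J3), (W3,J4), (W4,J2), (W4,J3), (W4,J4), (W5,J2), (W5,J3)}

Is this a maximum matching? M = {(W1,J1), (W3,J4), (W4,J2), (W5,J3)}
Yes, size 4 is maximum

Proposed matching has size 4.
Maximum matching size for this graph: 4.

This is a maximum matching.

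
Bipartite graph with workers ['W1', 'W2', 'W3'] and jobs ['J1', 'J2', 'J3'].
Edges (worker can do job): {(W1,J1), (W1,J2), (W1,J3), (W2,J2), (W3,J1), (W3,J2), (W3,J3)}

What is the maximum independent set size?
Maximum independent set = 3

By König's theorem:
- Min vertex cover = Max matching = 3
- Max independent set = Total vertices - Min vertex cover
- Max independent set = 6 - 3 = 3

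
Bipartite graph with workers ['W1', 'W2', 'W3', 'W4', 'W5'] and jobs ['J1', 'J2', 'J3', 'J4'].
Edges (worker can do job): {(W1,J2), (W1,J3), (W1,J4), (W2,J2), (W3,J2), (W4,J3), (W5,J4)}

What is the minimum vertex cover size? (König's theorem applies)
Minimum vertex cover size = 3

By König's theorem: in bipartite graphs,
min vertex cover = max matching = 3

Maximum matching has size 3, so minimum vertex cover also has size 3.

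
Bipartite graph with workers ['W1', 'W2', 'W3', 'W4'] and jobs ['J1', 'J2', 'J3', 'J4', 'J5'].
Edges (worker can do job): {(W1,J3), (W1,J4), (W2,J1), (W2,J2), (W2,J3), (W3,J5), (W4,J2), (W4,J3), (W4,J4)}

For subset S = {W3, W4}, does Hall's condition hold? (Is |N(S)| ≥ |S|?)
Yes: |N(S)| = 4, |S| = 2

Subset S = {W3, W4}
Neighbors N(S) = {J2, J3, J4, J5}

|N(S)| = 4, |S| = 2
Hall's condition: |N(S)| ≥ |S| is satisfied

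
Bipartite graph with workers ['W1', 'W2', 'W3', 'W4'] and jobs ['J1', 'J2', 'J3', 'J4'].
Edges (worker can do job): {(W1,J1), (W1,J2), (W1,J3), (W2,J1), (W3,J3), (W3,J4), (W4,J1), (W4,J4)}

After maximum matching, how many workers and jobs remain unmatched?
Unmatched: 0 workers, 0 jobs

Maximum matching size: 4
Workers: 4 total, 4 matched, 0 unmatched
Jobs: 4 total, 4 matched, 0 unmatched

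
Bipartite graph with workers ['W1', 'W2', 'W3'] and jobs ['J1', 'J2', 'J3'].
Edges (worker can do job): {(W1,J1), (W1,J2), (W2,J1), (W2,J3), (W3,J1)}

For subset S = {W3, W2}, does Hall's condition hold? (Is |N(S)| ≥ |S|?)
Yes: |N(S)| = 2, |S| = 2

Subset S = {W3, W2}
Neighbors N(S) = {J1, J3}

|N(S)| = 2, |S| = 2
Hall's condition: |N(S)| ≥ |S| is satisfied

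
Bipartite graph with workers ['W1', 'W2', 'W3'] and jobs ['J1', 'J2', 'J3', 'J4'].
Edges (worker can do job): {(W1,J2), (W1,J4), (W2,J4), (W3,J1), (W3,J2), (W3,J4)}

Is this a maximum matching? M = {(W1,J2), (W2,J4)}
No, size 2 is not maximum

Proposed matching has size 2.
Maximum matching size for this graph: 3.

This is NOT maximum - can be improved to size 3.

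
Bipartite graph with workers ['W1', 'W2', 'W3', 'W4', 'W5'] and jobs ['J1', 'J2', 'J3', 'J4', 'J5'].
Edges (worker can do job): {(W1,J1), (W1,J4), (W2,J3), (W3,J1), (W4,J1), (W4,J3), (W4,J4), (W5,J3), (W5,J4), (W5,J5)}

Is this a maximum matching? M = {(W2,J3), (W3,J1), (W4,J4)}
No, size 3 is not maximum

Proposed matching has size 3.
Maximum matching size for this graph: 4.

This is NOT maximum - can be improved to size 4.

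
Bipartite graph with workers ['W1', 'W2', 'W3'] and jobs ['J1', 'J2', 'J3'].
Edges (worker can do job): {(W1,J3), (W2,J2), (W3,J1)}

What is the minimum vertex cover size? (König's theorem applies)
Minimum vertex cover size = 3

By König's theorem: in bipartite graphs,
min vertex cover = max matching = 3

Maximum matching has size 3, so minimum vertex cover also has size 3.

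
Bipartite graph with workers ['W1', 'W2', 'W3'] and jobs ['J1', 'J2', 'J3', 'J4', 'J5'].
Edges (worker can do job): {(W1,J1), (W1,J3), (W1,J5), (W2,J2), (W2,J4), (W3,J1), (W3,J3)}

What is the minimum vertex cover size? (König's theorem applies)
Minimum vertex cover size = 3

By König's theorem: in bipartite graphs,
min vertex cover = max matching = 3

Maximum matching has size 3, so minimum vertex cover also has size 3.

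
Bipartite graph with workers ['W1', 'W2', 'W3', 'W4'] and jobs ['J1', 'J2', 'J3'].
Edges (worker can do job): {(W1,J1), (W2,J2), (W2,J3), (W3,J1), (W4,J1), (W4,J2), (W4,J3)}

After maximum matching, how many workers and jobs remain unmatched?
Unmatched: 1 workers, 0 jobs

Maximum matching size: 3
Workers: 4 total, 3 matched, 1 unmatched
Jobs: 3 total, 3 matched, 0 unmatched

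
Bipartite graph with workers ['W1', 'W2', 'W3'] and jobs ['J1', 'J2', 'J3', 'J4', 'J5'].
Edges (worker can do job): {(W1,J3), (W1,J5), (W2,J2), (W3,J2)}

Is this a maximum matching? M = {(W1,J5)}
No, size 1 is not maximum

Proposed matching has size 1.
Maximum matching size for this graph: 2.

This is NOT maximum - can be improved to size 2.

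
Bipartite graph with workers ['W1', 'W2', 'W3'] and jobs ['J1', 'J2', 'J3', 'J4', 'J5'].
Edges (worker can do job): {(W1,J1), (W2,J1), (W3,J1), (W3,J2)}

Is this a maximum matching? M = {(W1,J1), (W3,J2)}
Yes, size 2 is maximum

Proposed matching has size 2.
Maximum matching size for this graph: 2.

This is a maximum matching.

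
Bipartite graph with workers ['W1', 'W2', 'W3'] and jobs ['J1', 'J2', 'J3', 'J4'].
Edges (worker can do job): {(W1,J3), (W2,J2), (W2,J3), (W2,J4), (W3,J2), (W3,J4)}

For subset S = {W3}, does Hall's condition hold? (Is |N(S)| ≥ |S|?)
Yes: |N(S)| = 2, |S| = 1

Subset S = {W3}
Neighbors N(S) = {J2, J4}

|N(S)| = 2, |S| = 1
Hall's condition: |N(S)| ≥ |S| is satisfied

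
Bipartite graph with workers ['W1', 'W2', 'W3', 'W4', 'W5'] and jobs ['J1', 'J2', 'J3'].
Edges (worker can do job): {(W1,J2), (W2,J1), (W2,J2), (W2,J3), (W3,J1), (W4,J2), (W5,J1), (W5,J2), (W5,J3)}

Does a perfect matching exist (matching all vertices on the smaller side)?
Yes, perfect matching exists (size 3)

Perfect matching: {(W3,J1), (W4,J2), (W5,J3)}
All 3 vertices on the smaller side are matched.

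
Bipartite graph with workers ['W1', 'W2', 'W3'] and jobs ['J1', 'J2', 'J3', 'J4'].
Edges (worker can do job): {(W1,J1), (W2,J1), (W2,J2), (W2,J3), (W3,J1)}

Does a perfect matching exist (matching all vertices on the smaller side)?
No, maximum matching has size 2 < 3

Maximum matching has size 2, need 3 for perfect matching.
Unmatched workers: ['W1']
Unmatched jobs: ['J2', 'J4']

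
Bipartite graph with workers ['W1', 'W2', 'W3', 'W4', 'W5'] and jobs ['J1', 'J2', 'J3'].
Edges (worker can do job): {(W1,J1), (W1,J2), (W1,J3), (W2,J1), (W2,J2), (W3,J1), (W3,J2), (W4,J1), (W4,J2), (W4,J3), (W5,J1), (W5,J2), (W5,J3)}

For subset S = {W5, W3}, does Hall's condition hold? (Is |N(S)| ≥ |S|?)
Yes: |N(S)| = 3, |S| = 2

Subset S = {W5, W3}
Neighbors N(S) = {J1, J2, J3}

|N(S)| = 3, |S| = 2
Hall's condition: |N(S)| ≥ |S| is satisfied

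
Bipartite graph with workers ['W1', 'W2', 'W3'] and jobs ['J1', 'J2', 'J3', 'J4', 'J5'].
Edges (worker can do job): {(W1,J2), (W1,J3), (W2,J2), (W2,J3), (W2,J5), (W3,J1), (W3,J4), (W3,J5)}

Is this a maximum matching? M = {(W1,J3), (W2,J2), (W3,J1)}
Yes, size 3 is maximum

Proposed matching has size 3.
Maximum matching size for this graph: 3.

This is a maximum matching.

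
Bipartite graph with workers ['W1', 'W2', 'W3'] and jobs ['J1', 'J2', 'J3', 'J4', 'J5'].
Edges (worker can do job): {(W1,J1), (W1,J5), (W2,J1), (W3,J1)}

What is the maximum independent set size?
Maximum independent set = 6

By König's theorem:
- Min vertex cover = Max matching = 2
- Max independent set = Total vertices - Min vertex cover
- Max independent set = 8 - 2 = 6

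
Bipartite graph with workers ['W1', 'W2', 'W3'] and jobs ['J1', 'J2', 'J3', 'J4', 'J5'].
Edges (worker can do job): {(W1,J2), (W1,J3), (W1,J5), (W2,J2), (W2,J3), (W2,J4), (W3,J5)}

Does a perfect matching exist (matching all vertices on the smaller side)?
Yes, perfect matching exists (size 3)

Perfect matching: {(W1,J2), (W2,J3), (W3,J5)}
All 3 vertices on the smaller side are matched.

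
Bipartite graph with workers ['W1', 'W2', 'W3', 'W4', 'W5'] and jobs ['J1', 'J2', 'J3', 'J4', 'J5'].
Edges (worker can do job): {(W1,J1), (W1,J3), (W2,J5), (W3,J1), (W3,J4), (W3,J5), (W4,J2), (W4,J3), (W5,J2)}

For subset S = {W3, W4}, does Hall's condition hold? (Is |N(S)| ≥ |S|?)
Yes: |N(S)| = 5, |S| = 2

Subset S = {W3, W4}
Neighbors N(S) = {J1, J2, J3, J4, J5}

|N(S)| = 5, |S| = 2
Hall's condition: |N(S)| ≥ |S| is satisfied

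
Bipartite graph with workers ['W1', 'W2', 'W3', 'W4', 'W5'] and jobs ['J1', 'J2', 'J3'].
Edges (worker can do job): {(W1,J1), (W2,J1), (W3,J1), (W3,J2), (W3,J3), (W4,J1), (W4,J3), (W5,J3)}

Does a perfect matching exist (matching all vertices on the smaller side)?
Yes, perfect matching exists (size 3)

Perfect matching: {(W3,J2), (W4,J1), (W5,J3)}
All 3 vertices on the smaller side are matched.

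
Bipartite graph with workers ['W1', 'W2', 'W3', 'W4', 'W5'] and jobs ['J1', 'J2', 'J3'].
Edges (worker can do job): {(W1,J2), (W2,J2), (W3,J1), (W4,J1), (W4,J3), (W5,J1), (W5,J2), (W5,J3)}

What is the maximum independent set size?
Maximum independent set = 5

By König's theorem:
- Min vertex cover = Max matching = 3
- Max independent set = Total vertices - Min vertex cover
- Max independent set = 8 - 3 = 5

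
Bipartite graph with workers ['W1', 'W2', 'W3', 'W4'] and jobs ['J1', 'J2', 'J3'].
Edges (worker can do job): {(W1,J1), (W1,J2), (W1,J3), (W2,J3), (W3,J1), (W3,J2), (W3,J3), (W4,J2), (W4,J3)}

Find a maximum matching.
Matching: {(W1,J2), (W3,J1), (W4,J3)}

Maximum matching (size 3):
  W1 → J2
  W3 → J1
  W4 → J3

Each worker is assigned to at most one job, and each job to at most one worker.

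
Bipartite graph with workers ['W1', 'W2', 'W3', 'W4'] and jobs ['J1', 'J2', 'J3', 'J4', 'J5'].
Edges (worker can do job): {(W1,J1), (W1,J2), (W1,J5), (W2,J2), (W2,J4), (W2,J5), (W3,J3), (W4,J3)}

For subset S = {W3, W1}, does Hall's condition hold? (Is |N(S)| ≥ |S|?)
Yes: |N(S)| = 4, |S| = 2

Subset S = {W3, W1}
Neighbors N(S) = {J1, J2, J3, J5}

|N(S)| = 4, |S| = 2
Hall's condition: |N(S)| ≥ |S| is satisfied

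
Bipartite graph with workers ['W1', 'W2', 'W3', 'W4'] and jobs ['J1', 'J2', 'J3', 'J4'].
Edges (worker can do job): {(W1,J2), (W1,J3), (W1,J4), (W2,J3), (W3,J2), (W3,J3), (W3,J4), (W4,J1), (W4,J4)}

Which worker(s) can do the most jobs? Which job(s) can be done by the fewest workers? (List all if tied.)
Most versatile: W1, W3 (3 jobs); Least covered: J1 (1 workers)

Worker degrees (jobs they can do): W1:3, W2:1, W3:3, W4:2
Job degrees (workers who can do it): J1:1, J2:2, J3:3, J4:3

Maximum worker degree is 3, achieved by: W1, W3
Minimum job degree is 1, achieved by: J1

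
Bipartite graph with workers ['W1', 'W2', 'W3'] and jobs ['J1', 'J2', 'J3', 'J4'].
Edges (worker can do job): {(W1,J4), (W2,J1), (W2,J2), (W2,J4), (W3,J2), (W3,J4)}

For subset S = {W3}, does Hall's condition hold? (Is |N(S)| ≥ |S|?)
Yes: |N(S)| = 2, |S| = 1

Subset S = {W3}
Neighbors N(S) = {J2, J4}

|N(S)| = 2, |S| = 1
Hall's condition: |N(S)| ≥ |S| is satisfied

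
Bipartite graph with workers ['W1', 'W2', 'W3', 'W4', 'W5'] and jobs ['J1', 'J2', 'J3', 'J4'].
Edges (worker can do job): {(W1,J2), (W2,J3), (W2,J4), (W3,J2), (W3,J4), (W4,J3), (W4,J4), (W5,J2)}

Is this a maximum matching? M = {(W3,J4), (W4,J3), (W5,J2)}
Yes, size 3 is maximum

Proposed matching has size 3.
Maximum matching size for this graph: 3.

This is a maximum matching.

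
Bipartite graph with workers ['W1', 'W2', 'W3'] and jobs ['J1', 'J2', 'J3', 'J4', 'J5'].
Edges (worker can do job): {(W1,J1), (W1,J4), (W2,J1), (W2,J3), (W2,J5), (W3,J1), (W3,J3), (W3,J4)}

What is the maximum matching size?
Maximum matching size = 3

Maximum matching: {(W1,J4), (W2,J5), (W3,J3)}
Size: 3

This assigns 3 workers to 3 distinct jobs.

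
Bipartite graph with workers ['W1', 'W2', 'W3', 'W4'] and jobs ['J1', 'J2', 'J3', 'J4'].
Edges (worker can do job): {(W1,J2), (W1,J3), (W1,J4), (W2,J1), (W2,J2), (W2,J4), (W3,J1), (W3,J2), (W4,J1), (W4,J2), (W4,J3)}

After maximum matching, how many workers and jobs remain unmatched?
Unmatched: 0 workers, 0 jobs

Maximum matching size: 4
Workers: 4 total, 4 matched, 0 unmatched
Jobs: 4 total, 4 matched, 0 unmatched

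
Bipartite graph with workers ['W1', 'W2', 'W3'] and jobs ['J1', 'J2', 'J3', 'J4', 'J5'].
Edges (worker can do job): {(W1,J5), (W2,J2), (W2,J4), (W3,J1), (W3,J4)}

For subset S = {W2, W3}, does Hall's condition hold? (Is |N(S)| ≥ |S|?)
Yes: |N(S)| = 3, |S| = 2

Subset S = {W2, W3}
Neighbors N(S) = {J1, J2, J4}

|N(S)| = 3, |S| = 2
Hall's condition: |N(S)| ≥ |S| is satisfied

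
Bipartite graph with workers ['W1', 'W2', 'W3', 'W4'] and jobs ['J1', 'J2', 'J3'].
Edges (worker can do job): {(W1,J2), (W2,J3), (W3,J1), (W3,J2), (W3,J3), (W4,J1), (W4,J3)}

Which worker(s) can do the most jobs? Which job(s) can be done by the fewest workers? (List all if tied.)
Most versatile: W3 (3 jobs); Least covered: J1, J2 (2 workers)

Worker degrees (jobs they can do): W1:1, W2:1, W3:3, W4:2
Job degrees (workers who can do it): J1:2, J2:2, J3:3

Maximum worker degree is 3, achieved by: W3
Minimum job degree is 2, achieved by: J1, J2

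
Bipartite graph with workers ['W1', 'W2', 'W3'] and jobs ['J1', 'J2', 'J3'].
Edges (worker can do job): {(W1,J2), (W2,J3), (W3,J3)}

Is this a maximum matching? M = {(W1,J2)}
No, size 1 is not maximum

Proposed matching has size 1.
Maximum matching size for this graph: 2.

This is NOT maximum - can be improved to size 2.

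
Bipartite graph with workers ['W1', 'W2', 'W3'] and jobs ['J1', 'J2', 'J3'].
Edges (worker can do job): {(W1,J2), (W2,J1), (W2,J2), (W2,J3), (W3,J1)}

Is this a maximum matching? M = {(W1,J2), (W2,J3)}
No, size 2 is not maximum

Proposed matching has size 2.
Maximum matching size for this graph: 3.

This is NOT maximum - can be improved to size 3.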